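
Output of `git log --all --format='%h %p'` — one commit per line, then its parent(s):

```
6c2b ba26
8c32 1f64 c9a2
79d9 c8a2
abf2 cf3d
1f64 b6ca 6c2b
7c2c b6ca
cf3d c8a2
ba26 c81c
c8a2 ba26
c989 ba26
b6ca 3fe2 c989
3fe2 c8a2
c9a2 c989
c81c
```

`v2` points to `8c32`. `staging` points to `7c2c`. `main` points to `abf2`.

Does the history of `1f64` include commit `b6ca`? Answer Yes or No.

Yes

Ancestors of 1f64 (commits reachable by following parents): {1f64, 3fe2, 6c2b, b6ca, ba26, c81c, c8a2, c989}.
b6ca is in that set, so it is an ancestor of 1f64.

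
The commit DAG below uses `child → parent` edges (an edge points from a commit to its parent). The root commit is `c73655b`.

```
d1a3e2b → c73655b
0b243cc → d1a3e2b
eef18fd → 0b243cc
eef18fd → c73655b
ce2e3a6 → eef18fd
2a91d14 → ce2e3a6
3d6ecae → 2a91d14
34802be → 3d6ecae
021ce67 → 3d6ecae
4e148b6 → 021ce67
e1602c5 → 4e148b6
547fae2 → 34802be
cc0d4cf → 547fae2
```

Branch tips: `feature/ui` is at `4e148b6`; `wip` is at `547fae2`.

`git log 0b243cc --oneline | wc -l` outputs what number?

3

Walking parent pointers from 0b243cc: reachable set = {0b243cc, c73655b, d1a3e2b}.
That is 3 commits.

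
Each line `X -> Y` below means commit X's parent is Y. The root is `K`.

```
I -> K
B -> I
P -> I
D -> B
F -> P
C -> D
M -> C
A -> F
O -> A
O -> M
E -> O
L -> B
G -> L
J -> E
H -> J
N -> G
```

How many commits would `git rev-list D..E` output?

Reachable from E: {A, B, C, D, E, F, I, K, M, O, P}.
Reachable from D: {B, D, I, K}.
In E's history but not D's: {A, C, E, F, M, O, P} — 7 commits.

7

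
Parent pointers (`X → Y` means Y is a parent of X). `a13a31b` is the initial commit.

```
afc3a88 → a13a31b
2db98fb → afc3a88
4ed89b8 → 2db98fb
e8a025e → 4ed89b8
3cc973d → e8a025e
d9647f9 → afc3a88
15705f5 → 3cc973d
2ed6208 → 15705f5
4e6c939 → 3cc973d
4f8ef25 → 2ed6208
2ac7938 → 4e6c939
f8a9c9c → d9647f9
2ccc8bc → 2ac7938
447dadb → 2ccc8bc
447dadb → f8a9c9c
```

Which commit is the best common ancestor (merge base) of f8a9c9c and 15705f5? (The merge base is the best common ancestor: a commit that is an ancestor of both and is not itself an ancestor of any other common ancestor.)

Ancestors of f8a9c9c: {a13a31b, afc3a88, d9647f9, f8a9c9c}.
Ancestors of 15705f5: {15705f5, 2db98fb, 3cc973d, 4ed89b8, a13a31b, afc3a88, e8a025e}.
Common ancestors: {a13a31b, afc3a88}.
Among these, afc3a88 is not an ancestor of any other common ancestor — it is the merge base.

afc3a88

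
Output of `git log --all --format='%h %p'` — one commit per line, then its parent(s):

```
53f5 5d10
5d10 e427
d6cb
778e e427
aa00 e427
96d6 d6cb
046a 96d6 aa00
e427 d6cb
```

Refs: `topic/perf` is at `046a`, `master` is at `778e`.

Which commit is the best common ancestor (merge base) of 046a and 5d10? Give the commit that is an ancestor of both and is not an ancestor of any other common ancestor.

e427

Ancestors of 046a: {046a, 96d6, aa00, d6cb, e427}.
Ancestors of 5d10: {5d10, d6cb, e427}.
Common ancestors: {d6cb, e427}.
Among these, e427 is not an ancestor of any other common ancestor — it is the merge base.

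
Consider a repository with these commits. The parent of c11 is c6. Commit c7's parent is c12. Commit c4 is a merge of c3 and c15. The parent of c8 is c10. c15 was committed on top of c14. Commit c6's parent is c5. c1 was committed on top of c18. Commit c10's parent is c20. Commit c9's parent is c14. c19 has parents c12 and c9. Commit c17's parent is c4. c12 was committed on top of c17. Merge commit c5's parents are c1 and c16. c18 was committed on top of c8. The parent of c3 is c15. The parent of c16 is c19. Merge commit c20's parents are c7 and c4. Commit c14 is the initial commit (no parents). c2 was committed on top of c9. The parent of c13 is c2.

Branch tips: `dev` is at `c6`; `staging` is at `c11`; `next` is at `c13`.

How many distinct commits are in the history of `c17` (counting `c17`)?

Walking parent pointers from c17: reachable set = {c14, c15, c17, c3, c4}.
That is 5 commits.

5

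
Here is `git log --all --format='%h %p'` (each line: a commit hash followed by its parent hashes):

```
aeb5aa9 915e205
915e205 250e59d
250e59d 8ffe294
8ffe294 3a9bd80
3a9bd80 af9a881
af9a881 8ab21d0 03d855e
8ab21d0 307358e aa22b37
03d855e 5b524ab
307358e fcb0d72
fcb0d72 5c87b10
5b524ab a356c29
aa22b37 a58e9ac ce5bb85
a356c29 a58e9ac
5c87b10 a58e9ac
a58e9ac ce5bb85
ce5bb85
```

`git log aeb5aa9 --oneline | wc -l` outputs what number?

Walking parent pointers from aeb5aa9: reachable set = {03d855e, 250e59d, 307358e, 3a9bd80, 5b524ab, 5c87b10, 8ab21d0, 8ffe294, 915e205, a356c29, a58e9ac, aa22b37, aeb5aa9, af9a881, ce5bb85, fcb0d72}.
That is 16 commits.

16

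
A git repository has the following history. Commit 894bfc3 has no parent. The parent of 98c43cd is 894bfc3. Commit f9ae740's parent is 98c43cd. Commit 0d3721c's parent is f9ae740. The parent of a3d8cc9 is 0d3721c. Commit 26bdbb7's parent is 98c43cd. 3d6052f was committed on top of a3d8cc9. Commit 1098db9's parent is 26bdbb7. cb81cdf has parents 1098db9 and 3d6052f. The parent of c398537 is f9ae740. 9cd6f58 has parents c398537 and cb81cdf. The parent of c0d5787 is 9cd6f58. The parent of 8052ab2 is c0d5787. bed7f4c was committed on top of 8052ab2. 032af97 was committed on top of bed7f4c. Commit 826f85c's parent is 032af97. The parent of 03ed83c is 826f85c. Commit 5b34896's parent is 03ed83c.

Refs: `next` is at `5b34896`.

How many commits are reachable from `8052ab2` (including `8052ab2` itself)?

13

Walking parent pointers from 8052ab2: reachable set = {0d3721c, 1098db9, 26bdbb7, 3d6052f, 8052ab2, 894bfc3, 98c43cd, 9cd6f58, a3d8cc9, c0d5787, c398537, cb81cdf, f9ae740}.
That is 13 commits.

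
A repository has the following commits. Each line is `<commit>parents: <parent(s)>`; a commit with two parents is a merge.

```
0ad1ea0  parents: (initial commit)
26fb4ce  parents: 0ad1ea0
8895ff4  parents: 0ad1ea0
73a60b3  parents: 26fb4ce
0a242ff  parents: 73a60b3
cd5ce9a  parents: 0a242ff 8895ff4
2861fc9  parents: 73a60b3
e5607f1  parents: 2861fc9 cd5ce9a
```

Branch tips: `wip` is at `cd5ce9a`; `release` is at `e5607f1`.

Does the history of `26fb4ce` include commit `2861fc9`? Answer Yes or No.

No

Ancestors of 26fb4ce: {0ad1ea0, 26fb4ce}.
2861fc9 is not in that set, so it is not an ancestor of 26fb4ce.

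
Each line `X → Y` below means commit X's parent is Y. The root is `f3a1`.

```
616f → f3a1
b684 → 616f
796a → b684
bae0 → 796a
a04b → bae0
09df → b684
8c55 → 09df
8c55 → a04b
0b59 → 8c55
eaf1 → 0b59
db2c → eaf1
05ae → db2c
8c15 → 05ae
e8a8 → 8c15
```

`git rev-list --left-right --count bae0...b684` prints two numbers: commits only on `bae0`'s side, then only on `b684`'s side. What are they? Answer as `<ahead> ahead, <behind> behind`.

Reachable from bae0: {616f, 796a, b684, bae0, f3a1}.
Reachable from b684: {616f, b684, f3a1}.
Only in bae0's history (ahead): {796a, bae0} — 2.
Only in b684's history (behind): {} — 0.

2 ahead, 0 behind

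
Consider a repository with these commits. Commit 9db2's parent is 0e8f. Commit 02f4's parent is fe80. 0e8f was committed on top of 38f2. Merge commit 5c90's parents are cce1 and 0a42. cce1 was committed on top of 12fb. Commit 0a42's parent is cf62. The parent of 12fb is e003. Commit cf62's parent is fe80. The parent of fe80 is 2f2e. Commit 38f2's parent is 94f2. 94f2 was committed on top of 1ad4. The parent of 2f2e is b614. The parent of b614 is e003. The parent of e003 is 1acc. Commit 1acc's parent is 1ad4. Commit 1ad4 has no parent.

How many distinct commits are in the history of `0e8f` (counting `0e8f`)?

4

Walking parent pointers from 0e8f: reachable set = {0e8f, 1ad4, 38f2, 94f2}.
That is 4 commits.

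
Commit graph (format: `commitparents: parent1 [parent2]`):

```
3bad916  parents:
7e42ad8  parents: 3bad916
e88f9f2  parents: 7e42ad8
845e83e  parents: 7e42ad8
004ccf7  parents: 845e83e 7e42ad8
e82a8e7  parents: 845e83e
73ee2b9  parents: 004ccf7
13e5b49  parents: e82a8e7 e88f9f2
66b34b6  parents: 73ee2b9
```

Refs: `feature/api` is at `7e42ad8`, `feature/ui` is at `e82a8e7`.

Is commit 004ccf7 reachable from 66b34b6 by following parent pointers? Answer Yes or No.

Yes

Ancestors of 66b34b6 (commits reachable by following parents): {004ccf7, 3bad916, 66b34b6, 73ee2b9, 7e42ad8, 845e83e}.
004ccf7 is in that set, so it is an ancestor of 66b34b6.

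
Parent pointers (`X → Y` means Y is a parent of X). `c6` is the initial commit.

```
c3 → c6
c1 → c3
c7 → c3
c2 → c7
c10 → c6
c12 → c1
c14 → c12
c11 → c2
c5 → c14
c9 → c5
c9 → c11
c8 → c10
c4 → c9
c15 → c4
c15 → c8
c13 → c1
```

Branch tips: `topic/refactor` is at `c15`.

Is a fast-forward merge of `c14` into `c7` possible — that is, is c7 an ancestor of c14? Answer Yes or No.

A fast-forward from c7 to c14 is possible iff c7 is an ancestor of c14.
Ancestors of c14: {c1, c12, c14, c3, c6}.
c7 is not among them, so fast-forward is not possible.

No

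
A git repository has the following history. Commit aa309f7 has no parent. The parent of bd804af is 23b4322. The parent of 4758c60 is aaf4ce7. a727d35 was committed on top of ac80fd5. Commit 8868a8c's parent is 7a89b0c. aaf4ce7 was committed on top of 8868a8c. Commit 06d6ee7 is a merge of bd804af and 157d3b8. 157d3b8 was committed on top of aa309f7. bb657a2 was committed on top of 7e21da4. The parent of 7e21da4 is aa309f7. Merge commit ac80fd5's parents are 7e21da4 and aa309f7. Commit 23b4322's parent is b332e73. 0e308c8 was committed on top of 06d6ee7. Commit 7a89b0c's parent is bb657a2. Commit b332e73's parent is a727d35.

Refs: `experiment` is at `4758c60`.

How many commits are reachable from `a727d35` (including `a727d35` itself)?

4

Walking parent pointers from a727d35: reachable set = {7e21da4, a727d35, aa309f7, ac80fd5}.
That is 4 commits.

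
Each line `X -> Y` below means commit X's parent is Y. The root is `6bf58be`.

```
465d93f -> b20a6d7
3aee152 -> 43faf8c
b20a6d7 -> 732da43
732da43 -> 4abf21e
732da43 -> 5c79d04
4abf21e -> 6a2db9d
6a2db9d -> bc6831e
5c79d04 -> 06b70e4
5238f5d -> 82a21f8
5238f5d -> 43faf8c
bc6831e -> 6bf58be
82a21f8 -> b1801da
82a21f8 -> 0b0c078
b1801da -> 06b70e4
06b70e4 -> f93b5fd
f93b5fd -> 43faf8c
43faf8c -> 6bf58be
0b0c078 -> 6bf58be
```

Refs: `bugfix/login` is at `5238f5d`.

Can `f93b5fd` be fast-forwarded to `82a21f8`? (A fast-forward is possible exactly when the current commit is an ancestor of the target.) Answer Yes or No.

Yes

A fast-forward from f93b5fd to 82a21f8 is possible iff f93b5fd is an ancestor of 82a21f8.
Ancestors of 82a21f8: {06b70e4, 0b0c078, 43faf8c, 6bf58be, 82a21f8, b1801da, f93b5fd}.
f93b5fd is among them, so fast-forward is possible.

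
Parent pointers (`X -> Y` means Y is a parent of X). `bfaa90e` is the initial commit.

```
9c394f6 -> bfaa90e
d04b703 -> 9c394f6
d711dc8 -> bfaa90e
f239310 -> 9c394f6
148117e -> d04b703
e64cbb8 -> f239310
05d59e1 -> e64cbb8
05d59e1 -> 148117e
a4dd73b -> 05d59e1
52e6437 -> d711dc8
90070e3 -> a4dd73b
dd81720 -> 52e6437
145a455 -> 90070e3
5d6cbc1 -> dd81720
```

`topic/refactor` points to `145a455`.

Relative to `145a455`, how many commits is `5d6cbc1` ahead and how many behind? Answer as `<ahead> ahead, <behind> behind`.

Reachable from 5d6cbc1: {52e6437, 5d6cbc1, bfaa90e, d711dc8, dd81720}.
Reachable from 145a455: {05d59e1, 145a455, 148117e, 90070e3, 9c394f6, a4dd73b, bfaa90e, d04b703, e64cbb8, f239310}.
Only in 5d6cbc1's history (ahead): {52e6437, 5d6cbc1, d711dc8, dd81720} — 4.
Only in 145a455's history (behind): {05d59e1, 145a455, 148117e, 90070e3, 9c394f6, a4dd73b, d04b703, e64cbb8, f239310} — 9.

4 ahead, 9 behind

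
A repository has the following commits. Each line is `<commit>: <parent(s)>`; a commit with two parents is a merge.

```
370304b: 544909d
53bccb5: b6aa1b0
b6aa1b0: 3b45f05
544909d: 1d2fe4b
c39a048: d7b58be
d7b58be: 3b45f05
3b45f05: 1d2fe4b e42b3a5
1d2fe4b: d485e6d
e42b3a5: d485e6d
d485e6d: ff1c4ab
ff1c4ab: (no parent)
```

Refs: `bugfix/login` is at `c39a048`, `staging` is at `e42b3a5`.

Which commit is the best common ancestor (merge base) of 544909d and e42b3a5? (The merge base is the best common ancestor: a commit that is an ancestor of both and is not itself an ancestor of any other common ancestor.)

Ancestors of 544909d: {1d2fe4b, 544909d, d485e6d, ff1c4ab}.
Ancestors of e42b3a5: {d485e6d, e42b3a5, ff1c4ab}.
Common ancestors: {d485e6d, ff1c4ab}.
Among these, d485e6d is not an ancestor of any other common ancestor — it is the merge base.

d485e6d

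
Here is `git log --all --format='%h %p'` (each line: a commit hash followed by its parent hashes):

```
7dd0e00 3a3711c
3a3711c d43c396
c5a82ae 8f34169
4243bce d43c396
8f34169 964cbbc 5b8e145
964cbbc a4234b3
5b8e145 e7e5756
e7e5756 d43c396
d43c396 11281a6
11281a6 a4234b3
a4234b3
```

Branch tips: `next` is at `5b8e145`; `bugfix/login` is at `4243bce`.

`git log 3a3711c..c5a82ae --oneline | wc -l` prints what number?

5

Reachable from c5a82ae: {11281a6, 5b8e145, 8f34169, 964cbbc, a4234b3, c5a82ae, d43c396, e7e5756}.
Reachable from 3a3711c: {11281a6, 3a3711c, a4234b3, d43c396}.
In c5a82ae's history but not 3a3711c's: {5b8e145, 8f34169, 964cbbc, c5a82ae, e7e5756} — 5 commits.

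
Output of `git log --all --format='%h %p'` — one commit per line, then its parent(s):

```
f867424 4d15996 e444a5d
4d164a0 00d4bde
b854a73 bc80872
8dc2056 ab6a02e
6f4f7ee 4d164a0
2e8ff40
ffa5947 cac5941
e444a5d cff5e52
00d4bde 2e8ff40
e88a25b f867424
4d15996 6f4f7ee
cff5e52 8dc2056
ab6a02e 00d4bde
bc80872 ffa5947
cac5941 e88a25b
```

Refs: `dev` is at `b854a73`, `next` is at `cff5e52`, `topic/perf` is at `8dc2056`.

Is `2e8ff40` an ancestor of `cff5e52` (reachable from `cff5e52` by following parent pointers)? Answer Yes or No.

Yes

Ancestors of cff5e52 (commits reachable by following parents): {00d4bde, 2e8ff40, 8dc2056, ab6a02e, cff5e52}.
2e8ff40 is in that set, so it is an ancestor of cff5e52.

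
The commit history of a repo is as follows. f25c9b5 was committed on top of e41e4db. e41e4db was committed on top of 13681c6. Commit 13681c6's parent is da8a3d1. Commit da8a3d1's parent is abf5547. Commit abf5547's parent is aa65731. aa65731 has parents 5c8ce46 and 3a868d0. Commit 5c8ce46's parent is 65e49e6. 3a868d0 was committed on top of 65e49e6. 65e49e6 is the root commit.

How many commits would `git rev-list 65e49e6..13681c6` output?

Reachable from 13681c6: {13681c6, 3a868d0, 5c8ce46, 65e49e6, aa65731, abf5547, da8a3d1}.
Reachable from 65e49e6: {65e49e6}.
In 13681c6's history but not 65e49e6's: {13681c6, 3a868d0, 5c8ce46, aa65731, abf5547, da8a3d1} — 6 commits.

6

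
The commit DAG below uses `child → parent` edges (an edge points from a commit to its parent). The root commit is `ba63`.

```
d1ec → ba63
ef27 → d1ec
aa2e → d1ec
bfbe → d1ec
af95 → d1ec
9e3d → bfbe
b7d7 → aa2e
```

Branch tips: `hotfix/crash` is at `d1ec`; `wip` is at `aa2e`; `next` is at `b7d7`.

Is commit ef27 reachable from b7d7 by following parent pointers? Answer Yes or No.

No

Ancestors of b7d7: {aa2e, b7d7, ba63, d1ec}.
ef27 is not in that set, so it is not an ancestor of b7d7.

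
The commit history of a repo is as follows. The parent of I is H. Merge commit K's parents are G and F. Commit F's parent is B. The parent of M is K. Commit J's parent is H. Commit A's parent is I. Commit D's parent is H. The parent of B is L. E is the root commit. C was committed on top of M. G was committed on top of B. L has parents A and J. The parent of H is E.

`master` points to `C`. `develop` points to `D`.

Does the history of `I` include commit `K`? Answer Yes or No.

No

Ancestors of I: {E, H, I}.
K is not in that set, so it is not an ancestor of I.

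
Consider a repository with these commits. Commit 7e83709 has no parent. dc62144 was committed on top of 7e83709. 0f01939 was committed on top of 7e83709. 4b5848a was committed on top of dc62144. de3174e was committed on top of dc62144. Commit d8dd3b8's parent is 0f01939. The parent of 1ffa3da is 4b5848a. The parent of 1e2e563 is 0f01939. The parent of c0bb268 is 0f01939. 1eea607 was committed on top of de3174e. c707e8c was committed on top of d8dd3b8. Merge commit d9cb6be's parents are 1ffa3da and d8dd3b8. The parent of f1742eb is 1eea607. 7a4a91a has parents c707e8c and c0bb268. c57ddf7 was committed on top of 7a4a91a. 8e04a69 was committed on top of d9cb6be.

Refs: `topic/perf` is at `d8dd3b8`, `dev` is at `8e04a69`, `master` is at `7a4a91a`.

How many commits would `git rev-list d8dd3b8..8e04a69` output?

Reachable from 8e04a69: {0f01939, 1ffa3da, 4b5848a, 7e83709, 8e04a69, d8dd3b8, d9cb6be, dc62144}.
Reachable from d8dd3b8: {0f01939, 7e83709, d8dd3b8}.
In 8e04a69's history but not d8dd3b8's: {1ffa3da, 4b5848a, 8e04a69, d9cb6be, dc62144} — 5 commits.

5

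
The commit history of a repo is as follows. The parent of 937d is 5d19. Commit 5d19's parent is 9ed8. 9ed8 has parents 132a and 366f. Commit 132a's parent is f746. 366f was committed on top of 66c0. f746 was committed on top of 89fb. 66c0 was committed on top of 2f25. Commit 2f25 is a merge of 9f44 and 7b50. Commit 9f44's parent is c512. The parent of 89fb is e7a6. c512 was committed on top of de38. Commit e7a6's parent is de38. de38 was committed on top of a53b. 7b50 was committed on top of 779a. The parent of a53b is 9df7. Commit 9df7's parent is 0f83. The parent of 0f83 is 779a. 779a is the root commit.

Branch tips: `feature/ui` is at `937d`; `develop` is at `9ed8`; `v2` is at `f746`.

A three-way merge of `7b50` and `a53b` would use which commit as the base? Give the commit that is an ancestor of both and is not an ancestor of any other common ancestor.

779a

Ancestors of 7b50: {779a, 7b50}.
Ancestors of a53b: {0f83, 779a, 9df7, a53b}.
Common ancestors: {779a}.
The only common ancestor is 779a, so it is the merge base.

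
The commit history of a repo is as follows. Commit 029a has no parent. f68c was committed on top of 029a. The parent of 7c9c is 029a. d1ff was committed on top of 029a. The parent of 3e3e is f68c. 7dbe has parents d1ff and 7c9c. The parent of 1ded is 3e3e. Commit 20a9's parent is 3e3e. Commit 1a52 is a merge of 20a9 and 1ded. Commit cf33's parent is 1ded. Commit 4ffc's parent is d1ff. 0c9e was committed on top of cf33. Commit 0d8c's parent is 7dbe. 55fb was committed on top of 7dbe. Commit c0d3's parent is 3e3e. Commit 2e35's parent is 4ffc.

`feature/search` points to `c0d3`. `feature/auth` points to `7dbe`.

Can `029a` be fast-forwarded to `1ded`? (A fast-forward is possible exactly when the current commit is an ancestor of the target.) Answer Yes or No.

Yes

A fast-forward from 029a to 1ded is possible iff 029a is an ancestor of 1ded.
Ancestors of 1ded: {029a, 1ded, 3e3e, f68c}.
029a is among them, so fast-forward is possible.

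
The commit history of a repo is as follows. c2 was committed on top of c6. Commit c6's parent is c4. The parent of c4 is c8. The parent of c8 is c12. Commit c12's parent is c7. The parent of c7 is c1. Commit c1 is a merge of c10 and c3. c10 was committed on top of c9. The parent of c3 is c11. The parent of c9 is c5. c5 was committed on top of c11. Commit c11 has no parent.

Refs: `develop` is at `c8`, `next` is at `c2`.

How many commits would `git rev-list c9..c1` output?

3

Reachable from c1: {c1, c10, c11, c3, c5, c9}.
Reachable from c9: {c11, c5, c9}.
In c1's history but not c9's: {c1, c10, c3} — 3 commits.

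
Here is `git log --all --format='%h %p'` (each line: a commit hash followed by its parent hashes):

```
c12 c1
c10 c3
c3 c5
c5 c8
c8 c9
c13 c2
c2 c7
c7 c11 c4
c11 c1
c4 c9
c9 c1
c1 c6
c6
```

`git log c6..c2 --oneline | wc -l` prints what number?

Reachable from c2: {c1, c11, c2, c4, c6, c7, c9}.
Reachable from c6: {c6}.
In c2's history but not c6's: {c1, c11, c2, c4, c7, c9} — 6 commits.

6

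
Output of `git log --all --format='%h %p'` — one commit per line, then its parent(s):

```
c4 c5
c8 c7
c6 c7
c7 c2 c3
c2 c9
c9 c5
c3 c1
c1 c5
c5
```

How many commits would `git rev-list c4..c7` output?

Reachable from c7: {c1, c2, c3, c5, c7, c9}.
Reachable from c4: {c4, c5}.
In c7's history but not c4's: {c1, c2, c3, c7, c9} — 5 commits.

5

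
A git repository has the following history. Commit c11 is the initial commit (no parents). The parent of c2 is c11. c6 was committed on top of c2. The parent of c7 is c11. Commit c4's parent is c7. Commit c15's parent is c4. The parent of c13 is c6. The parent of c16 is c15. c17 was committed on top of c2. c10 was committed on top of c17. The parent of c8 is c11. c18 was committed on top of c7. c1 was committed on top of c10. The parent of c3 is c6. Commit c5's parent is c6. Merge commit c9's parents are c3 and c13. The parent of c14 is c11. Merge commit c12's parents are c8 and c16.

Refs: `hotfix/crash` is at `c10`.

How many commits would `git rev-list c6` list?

Walking parent pointers from c6: reachable set = {c11, c2, c6}.
That is 3 commits.

3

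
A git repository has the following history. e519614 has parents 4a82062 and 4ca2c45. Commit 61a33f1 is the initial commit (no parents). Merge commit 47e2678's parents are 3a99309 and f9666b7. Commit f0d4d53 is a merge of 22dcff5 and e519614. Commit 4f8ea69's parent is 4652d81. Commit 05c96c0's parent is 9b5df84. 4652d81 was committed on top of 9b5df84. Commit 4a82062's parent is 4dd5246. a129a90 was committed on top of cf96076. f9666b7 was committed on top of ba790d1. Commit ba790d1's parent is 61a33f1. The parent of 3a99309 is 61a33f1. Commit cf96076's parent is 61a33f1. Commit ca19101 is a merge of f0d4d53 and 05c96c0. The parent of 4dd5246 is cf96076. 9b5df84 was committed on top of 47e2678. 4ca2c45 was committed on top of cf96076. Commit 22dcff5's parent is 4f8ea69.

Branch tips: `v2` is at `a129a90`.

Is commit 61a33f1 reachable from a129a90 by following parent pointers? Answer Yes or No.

Ancestors of a129a90 (commits reachable by following parents): {61a33f1, a129a90, cf96076}.
61a33f1 is in that set, so it is an ancestor of a129a90.

Yes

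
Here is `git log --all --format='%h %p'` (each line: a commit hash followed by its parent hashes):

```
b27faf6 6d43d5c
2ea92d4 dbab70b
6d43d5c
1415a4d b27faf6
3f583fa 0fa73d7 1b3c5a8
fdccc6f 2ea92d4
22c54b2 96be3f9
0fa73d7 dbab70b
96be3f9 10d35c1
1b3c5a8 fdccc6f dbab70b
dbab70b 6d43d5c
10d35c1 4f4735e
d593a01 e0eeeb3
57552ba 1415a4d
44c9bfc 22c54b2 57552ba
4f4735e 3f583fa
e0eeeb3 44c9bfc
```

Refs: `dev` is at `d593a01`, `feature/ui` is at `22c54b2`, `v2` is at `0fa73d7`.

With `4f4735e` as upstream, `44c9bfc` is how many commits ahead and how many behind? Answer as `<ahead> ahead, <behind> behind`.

7 ahead, 0 behind

Reachable from 44c9bfc: {0fa73d7, 10d35c1, 1415a4d, 1b3c5a8, 22c54b2, 2ea92d4, 3f583fa, 44c9bfc, 4f4735e, 57552ba, 6d43d5c, 96be3f9, b27faf6, dbab70b, fdccc6f}.
Reachable from 4f4735e: {0fa73d7, 1b3c5a8, 2ea92d4, 3f583fa, 4f4735e, 6d43d5c, dbab70b, fdccc6f}.
Only in 44c9bfc's history (ahead): {10d35c1, 1415a4d, 22c54b2, 44c9bfc, 57552ba, 96be3f9, b27faf6} — 7.
Only in 4f4735e's history (behind): {} — 0.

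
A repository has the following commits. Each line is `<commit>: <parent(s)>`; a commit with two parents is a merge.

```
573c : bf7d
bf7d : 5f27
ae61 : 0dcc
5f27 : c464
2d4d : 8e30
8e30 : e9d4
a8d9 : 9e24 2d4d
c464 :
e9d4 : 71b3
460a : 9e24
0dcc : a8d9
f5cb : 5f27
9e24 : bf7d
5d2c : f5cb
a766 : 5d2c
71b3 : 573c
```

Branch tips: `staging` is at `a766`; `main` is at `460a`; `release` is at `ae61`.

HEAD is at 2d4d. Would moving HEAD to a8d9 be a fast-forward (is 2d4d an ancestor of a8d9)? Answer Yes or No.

Yes

A fast-forward from 2d4d to a8d9 is possible iff 2d4d is an ancestor of a8d9.
Ancestors of a8d9: {2d4d, 573c, 5f27, 71b3, 8e30, 9e24, a8d9, bf7d, c464, e9d4}.
2d4d is among them, so fast-forward is possible.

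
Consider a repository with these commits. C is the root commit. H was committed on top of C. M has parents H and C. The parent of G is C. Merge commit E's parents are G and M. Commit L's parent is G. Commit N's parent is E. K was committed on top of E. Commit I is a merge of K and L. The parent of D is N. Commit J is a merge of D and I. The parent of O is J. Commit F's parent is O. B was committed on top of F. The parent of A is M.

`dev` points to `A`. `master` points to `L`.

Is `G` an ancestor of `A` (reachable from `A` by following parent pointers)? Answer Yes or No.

Ancestors of A: {A, C, H, M}.
G is not in that set, so it is not an ancestor of A.

No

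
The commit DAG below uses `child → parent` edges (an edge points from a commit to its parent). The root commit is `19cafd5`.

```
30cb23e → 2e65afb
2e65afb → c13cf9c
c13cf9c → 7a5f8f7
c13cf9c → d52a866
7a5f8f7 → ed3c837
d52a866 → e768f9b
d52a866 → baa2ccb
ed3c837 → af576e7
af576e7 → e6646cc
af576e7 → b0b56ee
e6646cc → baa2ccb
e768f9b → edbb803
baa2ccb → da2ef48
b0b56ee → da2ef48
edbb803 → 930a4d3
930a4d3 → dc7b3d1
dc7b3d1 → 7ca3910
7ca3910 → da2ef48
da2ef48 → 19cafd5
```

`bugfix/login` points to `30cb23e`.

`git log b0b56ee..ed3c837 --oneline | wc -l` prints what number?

4

Reachable from ed3c837: {19cafd5, af576e7, b0b56ee, baa2ccb, da2ef48, e6646cc, ed3c837}.
Reachable from b0b56ee: {19cafd5, b0b56ee, da2ef48}.
In ed3c837's history but not b0b56ee's: {af576e7, baa2ccb, e6646cc, ed3c837} — 4 commits.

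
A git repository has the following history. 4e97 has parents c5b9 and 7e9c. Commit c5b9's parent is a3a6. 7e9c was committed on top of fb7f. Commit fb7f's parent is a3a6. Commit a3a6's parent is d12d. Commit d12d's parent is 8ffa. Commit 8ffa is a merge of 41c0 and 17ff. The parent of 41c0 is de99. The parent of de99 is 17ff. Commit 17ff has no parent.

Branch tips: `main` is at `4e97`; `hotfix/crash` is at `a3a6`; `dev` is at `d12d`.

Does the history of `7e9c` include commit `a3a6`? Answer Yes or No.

Yes

Ancestors of 7e9c (commits reachable by following parents): {17ff, 41c0, 7e9c, 8ffa, a3a6, d12d, de99, fb7f}.
a3a6 is in that set, so it is an ancestor of 7e9c.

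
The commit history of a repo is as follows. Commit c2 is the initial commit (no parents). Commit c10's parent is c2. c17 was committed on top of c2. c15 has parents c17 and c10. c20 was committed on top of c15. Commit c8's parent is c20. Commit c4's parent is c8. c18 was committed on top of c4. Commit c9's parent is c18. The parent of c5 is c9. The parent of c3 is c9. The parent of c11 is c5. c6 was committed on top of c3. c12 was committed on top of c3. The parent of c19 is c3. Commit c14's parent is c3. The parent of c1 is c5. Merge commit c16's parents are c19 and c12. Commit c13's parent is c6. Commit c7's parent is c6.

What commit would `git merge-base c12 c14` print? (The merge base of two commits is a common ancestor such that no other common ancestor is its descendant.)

Ancestors of c12: {c10, c12, c15, c17, c18, c2, c20, c3, c4, c8, c9}.
Ancestors of c14: {c10, c14, c15, c17, c18, c2, c20, c3, c4, c8, c9}.
Common ancestors: {c10, c15, c17, c18, c2, c20, c3, c4, c8, c9}.
Among these, c3 is not an ancestor of any other common ancestor — it is the merge base.

c3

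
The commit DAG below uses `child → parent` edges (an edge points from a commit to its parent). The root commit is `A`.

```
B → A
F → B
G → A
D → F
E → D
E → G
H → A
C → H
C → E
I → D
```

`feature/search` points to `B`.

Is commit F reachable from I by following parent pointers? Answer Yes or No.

Ancestors of I (commits reachable by following parents): {A, B, D, F, I}.
F is in that set, so it is an ancestor of I.

Yes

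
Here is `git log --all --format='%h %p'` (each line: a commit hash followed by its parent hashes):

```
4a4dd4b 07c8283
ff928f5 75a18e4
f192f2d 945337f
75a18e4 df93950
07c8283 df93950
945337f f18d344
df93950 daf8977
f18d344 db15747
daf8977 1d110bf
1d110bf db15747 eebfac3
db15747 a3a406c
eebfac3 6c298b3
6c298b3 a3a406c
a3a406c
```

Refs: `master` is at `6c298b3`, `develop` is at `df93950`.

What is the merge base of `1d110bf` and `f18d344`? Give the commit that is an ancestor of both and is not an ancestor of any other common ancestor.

Ancestors of 1d110bf: {1d110bf, 6c298b3, a3a406c, db15747, eebfac3}.
Ancestors of f18d344: {a3a406c, db15747, f18d344}.
Common ancestors: {a3a406c, db15747}.
Among these, db15747 is not an ancestor of any other common ancestor — it is the merge base.

db15747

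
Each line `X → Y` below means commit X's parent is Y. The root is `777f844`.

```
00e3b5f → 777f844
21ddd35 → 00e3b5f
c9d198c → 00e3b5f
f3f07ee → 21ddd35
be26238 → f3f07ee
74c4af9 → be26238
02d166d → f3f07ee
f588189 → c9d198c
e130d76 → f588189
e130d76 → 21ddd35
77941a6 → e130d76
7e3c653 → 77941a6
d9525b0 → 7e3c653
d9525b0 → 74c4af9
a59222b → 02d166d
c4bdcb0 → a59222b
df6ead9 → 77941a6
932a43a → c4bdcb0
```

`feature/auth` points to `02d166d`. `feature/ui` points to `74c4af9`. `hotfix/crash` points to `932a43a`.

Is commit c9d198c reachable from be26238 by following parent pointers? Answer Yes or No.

No

Ancestors of be26238: {00e3b5f, 21ddd35, 777f844, be26238, f3f07ee}.
c9d198c is not in that set, so it is not an ancestor of be26238.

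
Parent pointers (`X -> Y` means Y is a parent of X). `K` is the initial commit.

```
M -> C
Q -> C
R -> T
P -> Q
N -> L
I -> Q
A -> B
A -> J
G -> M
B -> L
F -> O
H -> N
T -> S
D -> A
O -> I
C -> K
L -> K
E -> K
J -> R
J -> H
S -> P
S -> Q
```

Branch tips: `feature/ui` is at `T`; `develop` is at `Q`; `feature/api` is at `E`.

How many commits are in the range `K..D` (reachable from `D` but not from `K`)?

13

Reachable from D: {A, B, C, D, H, J, K, L, N, P, Q, R, S, T}.
Reachable from K: {K}.
In D's history but not K's: {A, B, C, D, H, J, L, N, P, Q, R, S, T} — 13 commits.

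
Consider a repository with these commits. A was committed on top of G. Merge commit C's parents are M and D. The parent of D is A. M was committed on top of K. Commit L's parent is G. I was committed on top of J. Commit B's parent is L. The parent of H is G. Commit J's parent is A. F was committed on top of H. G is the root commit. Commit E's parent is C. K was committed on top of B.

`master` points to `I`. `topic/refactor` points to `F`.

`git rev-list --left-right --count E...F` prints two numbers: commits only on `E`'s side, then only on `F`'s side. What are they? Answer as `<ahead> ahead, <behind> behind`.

8 ahead, 2 behind

Reachable from E: {A, B, C, D, E, G, K, L, M}.
Reachable from F: {F, G, H}.
Only in E's history (ahead): {A, B, C, D, E, K, L, M} — 8.
Only in F's history (behind): {F, H} — 2.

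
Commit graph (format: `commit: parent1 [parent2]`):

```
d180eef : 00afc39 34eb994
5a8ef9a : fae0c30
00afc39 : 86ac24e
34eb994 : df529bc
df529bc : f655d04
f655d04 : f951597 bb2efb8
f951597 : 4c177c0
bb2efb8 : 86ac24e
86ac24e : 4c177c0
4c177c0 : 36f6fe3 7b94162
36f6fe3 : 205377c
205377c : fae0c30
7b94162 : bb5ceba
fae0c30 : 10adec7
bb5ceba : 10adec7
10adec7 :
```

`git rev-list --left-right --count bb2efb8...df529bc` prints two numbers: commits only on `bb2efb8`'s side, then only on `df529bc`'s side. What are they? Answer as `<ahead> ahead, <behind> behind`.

Reachable from bb2efb8: {10adec7, 205377c, 36f6fe3, 4c177c0, 7b94162, 86ac24e, bb2efb8, bb5ceba, fae0c30}.
Reachable from df529bc: {10adec7, 205377c, 36f6fe3, 4c177c0, 7b94162, 86ac24e, bb2efb8, bb5ceba, df529bc, f655d04, f951597, fae0c30}.
Only in bb2efb8's history (ahead): {} — 0.
Only in df529bc's history (behind): {df529bc, f655d04, f951597} — 3.

0 ahead, 3 behind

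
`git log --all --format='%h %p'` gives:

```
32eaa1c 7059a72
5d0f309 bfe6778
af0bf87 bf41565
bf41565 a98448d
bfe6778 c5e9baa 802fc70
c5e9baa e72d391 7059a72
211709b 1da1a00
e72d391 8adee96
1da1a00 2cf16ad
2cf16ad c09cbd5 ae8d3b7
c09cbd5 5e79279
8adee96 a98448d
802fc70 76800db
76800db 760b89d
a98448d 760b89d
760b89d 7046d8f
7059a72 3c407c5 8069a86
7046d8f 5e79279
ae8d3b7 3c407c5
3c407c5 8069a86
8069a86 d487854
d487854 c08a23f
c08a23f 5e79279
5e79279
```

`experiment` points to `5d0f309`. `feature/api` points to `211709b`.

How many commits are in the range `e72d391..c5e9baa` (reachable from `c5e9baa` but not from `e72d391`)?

Reachable from c5e9baa: {3c407c5, 5e79279, 7046d8f, 7059a72, 760b89d, 8069a86, 8adee96, a98448d, c08a23f, c5e9baa, d487854, e72d391}.
Reachable from e72d391: {5e79279, 7046d8f, 760b89d, 8adee96, a98448d, e72d391}.
In c5e9baa's history but not e72d391's: {3c407c5, 7059a72, 8069a86, c08a23f, c5e9baa, d487854} — 6 commits.

6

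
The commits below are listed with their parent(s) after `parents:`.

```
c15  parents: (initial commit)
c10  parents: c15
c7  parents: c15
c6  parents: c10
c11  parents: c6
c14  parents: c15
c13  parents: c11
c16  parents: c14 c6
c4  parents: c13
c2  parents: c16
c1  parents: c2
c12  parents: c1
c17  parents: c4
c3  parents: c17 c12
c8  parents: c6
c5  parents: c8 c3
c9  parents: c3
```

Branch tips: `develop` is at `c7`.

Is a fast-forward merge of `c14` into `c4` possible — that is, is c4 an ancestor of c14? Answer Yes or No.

No

A fast-forward from c4 to c14 is possible iff c4 is an ancestor of c14.
Ancestors of c14: {c14, c15}.
c4 is not among them, so fast-forward is not possible.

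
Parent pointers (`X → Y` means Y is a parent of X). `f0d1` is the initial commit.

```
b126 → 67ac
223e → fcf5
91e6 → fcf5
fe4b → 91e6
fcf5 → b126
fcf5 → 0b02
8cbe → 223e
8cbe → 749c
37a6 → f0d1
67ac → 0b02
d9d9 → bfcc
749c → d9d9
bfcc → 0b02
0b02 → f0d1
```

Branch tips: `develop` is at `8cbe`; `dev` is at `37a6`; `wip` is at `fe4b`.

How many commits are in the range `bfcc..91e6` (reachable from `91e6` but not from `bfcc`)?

Reachable from 91e6: {0b02, 67ac, 91e6, b126, f0d1, fcf5}.
Reachable from bfcc: {0b02, bfcc, f0d1}.
In 91e6's history but not bfcc's: {67ac, 91e6, b126, fcf5} — 4 commits.

4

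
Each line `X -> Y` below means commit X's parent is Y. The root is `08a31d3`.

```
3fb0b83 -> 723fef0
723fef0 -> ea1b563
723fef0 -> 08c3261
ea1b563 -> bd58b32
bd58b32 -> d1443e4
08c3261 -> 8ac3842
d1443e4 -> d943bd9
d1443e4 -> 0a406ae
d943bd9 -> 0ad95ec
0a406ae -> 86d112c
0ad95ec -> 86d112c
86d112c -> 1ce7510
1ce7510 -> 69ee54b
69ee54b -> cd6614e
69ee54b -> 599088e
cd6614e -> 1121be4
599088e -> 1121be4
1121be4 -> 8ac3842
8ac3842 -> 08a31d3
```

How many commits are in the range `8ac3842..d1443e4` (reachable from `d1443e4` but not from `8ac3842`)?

Reachable from d1443e4: {08a31d3, 0a406ae, 0ad95ec, 1121be4, 1ce7510, 599088e, 69ee54b, 86d112c, 8ac3842, cd6614e, d1443e4, d943bd9}.
Reachable from 8ac3842: {08a31d3, 8ac3842}.
In d1443e4's history but not 8ac3842's: {0a406ae, 0ad95ec, 1121be4, 1ce7510, 599088e, 69ee54b, 86d112c, cd6614e, d1443e4, d943bd9} — 10 commits.

10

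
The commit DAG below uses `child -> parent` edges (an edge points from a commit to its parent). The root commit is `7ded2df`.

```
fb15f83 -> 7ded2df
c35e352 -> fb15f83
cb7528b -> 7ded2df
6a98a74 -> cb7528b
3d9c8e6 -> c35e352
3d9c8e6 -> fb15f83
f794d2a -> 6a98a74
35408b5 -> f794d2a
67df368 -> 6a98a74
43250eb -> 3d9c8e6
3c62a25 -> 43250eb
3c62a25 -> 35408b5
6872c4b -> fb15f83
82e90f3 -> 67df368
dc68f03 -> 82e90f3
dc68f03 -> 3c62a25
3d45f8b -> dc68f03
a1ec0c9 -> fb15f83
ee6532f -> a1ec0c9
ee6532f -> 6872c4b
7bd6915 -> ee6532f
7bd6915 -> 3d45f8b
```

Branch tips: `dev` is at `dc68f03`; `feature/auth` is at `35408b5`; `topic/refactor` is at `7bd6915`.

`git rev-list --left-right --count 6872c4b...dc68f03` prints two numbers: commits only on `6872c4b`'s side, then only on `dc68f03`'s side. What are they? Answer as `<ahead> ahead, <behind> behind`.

Reachable from 6872c4b: {6872c4b, 7ded2df, fb15f83}.
Reachable from dc68f03: {35408b5, 3c62a25, 3d9c8e6, 43250eb, 67df368, 6a98a74, 7ded2df, 82e90f3, c35e352, cb7528b, dc68f03, f794d2a, fb15f83}.
Only in 6872c4b's history (ahead): {6872c4b} — 1.
Only in dc68f03's history (behind): {35408b5, 3c62a25, 3d9c8e6, 43250eb, 67df368, 6a98a74, 82e90f3, c35e352, cb7528b, dc68f03, f794d2a} — 11.

1 ahead, 11 behind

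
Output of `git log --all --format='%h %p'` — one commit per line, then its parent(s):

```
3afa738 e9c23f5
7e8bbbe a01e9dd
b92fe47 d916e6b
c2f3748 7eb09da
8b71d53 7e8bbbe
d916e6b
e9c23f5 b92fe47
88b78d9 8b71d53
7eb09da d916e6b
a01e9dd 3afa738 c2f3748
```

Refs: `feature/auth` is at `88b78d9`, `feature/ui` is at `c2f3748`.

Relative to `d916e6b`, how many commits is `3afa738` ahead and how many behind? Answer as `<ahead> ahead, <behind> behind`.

3 ahead, 0 behind

Reachable from 3afa738: {3afa738, b92fe47, d916e6b, e9c23f5}.
Reachable from d916e6b: {d916e6b}.
Only in 3afa738's history (ahead): {3afa738, b92fe47, e9c23f5} — 3.
Only in d916e6b's history (behind): {} — 0.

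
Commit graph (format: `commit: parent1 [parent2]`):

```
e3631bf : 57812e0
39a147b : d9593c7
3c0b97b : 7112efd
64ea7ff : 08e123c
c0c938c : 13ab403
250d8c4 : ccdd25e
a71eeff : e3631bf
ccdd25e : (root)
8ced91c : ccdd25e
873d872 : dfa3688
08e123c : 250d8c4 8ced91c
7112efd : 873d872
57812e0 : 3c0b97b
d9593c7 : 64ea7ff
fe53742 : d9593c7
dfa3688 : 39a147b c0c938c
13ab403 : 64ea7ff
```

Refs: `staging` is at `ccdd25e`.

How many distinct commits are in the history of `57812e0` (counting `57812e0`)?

14

Walking parent pointers from 57812e0: reachable set = {08e123c, 13ab403, 250d8c4, 39a147b, 3c0b97b, 57812e0, 64ea7ff, 7112efd, 873d872, 8ced91c, c0c938c, ccdd25e, d9593c7, dfa3688}.
That is 14 commits.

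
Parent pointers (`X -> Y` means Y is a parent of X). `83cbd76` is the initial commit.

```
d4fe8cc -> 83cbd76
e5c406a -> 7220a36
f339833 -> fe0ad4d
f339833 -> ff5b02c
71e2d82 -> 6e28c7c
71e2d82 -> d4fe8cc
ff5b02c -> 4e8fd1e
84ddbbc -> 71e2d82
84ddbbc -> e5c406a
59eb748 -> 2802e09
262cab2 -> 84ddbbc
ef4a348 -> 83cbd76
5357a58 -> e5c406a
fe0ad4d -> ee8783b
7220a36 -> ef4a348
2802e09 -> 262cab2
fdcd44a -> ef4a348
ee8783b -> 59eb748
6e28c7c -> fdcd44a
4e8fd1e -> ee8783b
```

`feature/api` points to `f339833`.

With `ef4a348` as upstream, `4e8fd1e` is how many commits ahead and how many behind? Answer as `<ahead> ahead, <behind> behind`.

12 ahead, 0 behind

Reachable from 4e8fd1e: {262cab2, 2802e09, 4e8fd1e, 59eb748, 6e28c7c, 71e2d82, 7220a36, 83cbd76, 84ddbbc, d4fe8cc, e5c406a, ee8783b, ef4a348, fdcd44a}.
Reachable from ef4a348: {83cbd76, ef4a348}.
Only in 4e8fd1e's history (ahead): {262cab2, 2802e09, 4e8fd1e, 59eb748, 6e28c7c, 71e2d82, 7220a36, 84ddbbc, d4fe8cc, e5c406a, ee8783b, fdcd44a} — 12.
Only in ef4a348's history (behind): {} — 0.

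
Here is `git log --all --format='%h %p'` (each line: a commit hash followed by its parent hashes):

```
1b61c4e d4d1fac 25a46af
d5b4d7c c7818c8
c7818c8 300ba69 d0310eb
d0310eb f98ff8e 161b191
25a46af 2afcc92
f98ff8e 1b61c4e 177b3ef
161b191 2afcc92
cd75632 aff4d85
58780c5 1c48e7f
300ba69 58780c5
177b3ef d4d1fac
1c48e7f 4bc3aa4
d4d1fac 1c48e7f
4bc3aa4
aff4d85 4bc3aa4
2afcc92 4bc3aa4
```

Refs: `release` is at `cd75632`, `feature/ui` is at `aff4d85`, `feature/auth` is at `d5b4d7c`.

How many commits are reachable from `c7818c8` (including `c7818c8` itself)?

Walking parent pointers from c7818c8: reachable set = {161b191, 177b3ef, 1b61c4e, 1c48e7f, 25a46af, 2afcc92, 300ba69, 4bc3aa4, 58780c5, c7818c8, d0310eb, d4d1fac, f98ff8e}.
That is 13 commits.

13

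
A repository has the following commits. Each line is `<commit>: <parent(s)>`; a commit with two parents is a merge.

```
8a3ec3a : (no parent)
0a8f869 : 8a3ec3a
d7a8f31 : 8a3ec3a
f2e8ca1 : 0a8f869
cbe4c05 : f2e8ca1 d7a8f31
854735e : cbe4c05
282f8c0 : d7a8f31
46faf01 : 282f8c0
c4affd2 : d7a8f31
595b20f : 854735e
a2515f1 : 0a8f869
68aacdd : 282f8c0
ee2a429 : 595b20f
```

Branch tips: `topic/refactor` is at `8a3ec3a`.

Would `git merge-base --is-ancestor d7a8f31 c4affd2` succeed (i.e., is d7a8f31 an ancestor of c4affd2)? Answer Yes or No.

Yes

Ancestors of c4affd2 (commits reachable by following parents): {8a3ec3a, c4affd2, d7a8f31}.
d7a8f31 is in that set, so it is an ancestor of c4affd2.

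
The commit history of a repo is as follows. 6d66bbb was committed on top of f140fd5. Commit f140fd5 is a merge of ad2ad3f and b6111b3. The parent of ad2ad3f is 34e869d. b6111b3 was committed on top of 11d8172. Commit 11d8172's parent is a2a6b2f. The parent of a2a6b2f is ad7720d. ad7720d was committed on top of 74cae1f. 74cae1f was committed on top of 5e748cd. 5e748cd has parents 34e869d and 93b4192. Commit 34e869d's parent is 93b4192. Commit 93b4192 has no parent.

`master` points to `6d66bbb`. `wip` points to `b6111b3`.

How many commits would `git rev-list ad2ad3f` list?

3

Walking parent pointers from ad2ad3f: reachable set = {34e869d, 93b4192, ad2ad3f}.
That is 3 commits.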